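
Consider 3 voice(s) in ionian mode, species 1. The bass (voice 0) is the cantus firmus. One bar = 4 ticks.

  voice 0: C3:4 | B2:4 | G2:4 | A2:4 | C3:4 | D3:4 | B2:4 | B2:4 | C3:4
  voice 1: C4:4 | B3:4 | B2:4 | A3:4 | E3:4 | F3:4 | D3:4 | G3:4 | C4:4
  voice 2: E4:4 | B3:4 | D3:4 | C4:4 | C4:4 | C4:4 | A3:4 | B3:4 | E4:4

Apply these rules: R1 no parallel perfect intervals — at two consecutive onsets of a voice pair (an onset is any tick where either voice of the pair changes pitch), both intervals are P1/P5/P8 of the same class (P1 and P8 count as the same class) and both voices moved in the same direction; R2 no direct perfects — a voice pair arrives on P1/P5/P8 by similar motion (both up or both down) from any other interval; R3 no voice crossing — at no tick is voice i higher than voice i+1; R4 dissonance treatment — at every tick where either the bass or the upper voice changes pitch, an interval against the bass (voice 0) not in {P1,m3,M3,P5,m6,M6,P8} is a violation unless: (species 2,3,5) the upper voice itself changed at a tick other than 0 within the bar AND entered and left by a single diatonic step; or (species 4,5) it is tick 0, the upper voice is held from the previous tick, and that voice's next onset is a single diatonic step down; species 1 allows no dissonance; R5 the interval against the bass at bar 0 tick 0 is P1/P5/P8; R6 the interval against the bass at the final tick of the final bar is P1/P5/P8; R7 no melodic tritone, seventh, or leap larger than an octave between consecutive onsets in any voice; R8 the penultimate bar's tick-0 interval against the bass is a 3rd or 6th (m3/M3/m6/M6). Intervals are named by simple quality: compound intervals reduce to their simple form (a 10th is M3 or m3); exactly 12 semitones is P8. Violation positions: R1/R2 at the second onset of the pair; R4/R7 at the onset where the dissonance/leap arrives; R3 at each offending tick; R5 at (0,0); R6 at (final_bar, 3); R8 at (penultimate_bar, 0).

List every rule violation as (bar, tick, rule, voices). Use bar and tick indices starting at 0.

bar 0: v0=C3 v1=C4 v2=E4 downbeat M3
bar 1: v0=B2 v1=B3 v2=B3 downbeat P8
bar 2: v0=G2 v1=B2 v2=D3 downbeat P5
bar 3: v0=A2 v1=A3 v2=C4 downbeat m3
bar 4: v0=C3 v1=E3 v2=C4 downbeat P8
bar 5: v0=D3 v1=F3 v2=C4 downbeat m7
bar 6: v0=B2 v1=D3 v2=A3 downbeat m7
bar 7: v0=B2 v1=G3 v2=B3 downbeat P8
bar 8: v0=C3 v1=C4 v2=E4 downbeat M3
  -> R5 @ bar 0 tick 0 v(0, 2): opens on M3
  -> R1 @ bar 1 tick 0 v(0, 1): C3/C4 P8 -> B2/B3 P8 similar
  -> R2 @ bar 1 tick 0 v(0, 2): C3/E4 M3 -> B2/B3 P8 similar
  -> R2 @ bar 1 tick 0 v(1, 2): C4/E4 M3 -> B3/B3 P1 similar
  -> R2 @ bar 2 tick 0 v(0, 2): B2/B3 P8 -> G2/D3 P5 similar
  -> R2 @ bar 3 tick 0 v(0, 1): G2/B2 M3 -> A2/A3 P8 similar
  -> R7 @ bar 3 tick 0 v(1,): B2->A3 leap 10st
  -> R7 @ bar 3 tick 0 v(2,): D3->C4 leap 10st
  -> R4 @ bar 5 tick 0 v(0, 2): D3/C4 m7 untreated
  -> R1 @ bar 6 tick 0 v(1, 2): F3/C4 P5 -> D3/A3 P5 similar
  -> R4 @ bar 6 tick 0 v(0, 2): B2/A3 m7 untreated
  -> R8 @ bar 7 tick 0 v(0, 2): penult P8 not 3rd/6th
  -> R2 @ bar 8 tick 0 v(0, 1): B2/G3 m6 -> C3/C4 P8 similar
  -> R6 @ bar 8 tick 3 v(0, 2): closes on M3

(0, 0, R5, (0, 2))
(1, 0, R1, (0, 1))
(1, 0, R2, (0, 2))
(1, 0, R2, (1, 2))
(2, 0, R2, (0, 2))
(3, 0, R2, (0, 1))
(3, 0, R7, (1,))
(3, 0, R7, (2,))
(5, 0, R4, (0, 2))
(6, 0, R1, (1, 2))
(6, 0, R4, (0, 2))
(7, 0, R8, (0, 2))
(8, 0, R2, (0, 1))
(8, 3, R6, (0, 2))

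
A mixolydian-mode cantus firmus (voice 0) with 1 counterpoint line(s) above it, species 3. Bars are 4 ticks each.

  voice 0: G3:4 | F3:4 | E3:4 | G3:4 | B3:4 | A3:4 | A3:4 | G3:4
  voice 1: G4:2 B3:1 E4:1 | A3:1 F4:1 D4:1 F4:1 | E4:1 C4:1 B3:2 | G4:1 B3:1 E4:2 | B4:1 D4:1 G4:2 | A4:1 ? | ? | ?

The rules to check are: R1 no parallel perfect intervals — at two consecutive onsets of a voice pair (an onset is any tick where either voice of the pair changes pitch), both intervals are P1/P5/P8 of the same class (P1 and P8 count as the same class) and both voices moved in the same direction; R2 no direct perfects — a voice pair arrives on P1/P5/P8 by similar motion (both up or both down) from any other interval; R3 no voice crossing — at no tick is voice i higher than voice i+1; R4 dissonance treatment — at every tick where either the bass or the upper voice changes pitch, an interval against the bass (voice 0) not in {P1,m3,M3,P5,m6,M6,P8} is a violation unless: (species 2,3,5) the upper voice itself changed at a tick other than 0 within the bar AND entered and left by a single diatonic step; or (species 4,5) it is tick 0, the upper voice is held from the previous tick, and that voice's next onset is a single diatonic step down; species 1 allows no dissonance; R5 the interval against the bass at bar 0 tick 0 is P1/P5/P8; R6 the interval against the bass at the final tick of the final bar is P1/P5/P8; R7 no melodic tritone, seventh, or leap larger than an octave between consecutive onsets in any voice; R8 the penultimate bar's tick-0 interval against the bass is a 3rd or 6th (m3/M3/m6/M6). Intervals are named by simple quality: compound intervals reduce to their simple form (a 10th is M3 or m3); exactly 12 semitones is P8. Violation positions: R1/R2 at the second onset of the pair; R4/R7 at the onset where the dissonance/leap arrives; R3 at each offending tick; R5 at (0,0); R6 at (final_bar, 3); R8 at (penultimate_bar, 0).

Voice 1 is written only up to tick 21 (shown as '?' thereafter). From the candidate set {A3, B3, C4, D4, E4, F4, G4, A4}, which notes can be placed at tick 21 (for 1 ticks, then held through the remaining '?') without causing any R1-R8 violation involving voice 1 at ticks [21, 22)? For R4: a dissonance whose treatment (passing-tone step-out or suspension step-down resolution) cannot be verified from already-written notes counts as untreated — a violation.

A3: legal
B3: violates R4,R7
C4: legal
D4: violates R4
E4: legal
F4: legal
G4: violates R4
A4: legal

{A3, A4, C4, E4, F4}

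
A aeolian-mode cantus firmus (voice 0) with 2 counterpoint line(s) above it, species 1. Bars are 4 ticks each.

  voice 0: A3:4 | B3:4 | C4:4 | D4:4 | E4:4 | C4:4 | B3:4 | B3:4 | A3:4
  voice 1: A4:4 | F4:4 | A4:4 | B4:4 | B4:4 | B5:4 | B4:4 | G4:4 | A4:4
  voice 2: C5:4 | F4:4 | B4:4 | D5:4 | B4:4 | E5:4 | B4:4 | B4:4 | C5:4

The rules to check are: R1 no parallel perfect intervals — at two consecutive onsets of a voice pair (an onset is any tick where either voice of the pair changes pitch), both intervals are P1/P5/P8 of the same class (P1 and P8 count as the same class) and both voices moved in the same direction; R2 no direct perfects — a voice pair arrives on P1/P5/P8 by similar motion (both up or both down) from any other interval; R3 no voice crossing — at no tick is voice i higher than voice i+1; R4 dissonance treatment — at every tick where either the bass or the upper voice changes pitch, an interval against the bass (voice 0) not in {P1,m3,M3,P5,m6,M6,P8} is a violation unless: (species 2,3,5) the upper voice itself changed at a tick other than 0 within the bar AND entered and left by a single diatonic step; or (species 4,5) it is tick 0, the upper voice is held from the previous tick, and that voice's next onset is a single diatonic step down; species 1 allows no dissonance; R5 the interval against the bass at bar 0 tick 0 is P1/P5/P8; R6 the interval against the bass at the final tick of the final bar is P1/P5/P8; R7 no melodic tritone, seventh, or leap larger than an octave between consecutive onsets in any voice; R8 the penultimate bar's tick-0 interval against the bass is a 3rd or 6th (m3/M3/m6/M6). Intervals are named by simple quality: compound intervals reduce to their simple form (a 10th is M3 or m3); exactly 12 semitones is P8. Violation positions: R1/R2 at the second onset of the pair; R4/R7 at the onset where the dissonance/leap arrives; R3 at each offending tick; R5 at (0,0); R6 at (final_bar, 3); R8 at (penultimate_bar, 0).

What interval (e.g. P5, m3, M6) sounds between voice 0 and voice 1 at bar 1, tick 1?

TT

voice 0=B3 voice 1=F4 -> TT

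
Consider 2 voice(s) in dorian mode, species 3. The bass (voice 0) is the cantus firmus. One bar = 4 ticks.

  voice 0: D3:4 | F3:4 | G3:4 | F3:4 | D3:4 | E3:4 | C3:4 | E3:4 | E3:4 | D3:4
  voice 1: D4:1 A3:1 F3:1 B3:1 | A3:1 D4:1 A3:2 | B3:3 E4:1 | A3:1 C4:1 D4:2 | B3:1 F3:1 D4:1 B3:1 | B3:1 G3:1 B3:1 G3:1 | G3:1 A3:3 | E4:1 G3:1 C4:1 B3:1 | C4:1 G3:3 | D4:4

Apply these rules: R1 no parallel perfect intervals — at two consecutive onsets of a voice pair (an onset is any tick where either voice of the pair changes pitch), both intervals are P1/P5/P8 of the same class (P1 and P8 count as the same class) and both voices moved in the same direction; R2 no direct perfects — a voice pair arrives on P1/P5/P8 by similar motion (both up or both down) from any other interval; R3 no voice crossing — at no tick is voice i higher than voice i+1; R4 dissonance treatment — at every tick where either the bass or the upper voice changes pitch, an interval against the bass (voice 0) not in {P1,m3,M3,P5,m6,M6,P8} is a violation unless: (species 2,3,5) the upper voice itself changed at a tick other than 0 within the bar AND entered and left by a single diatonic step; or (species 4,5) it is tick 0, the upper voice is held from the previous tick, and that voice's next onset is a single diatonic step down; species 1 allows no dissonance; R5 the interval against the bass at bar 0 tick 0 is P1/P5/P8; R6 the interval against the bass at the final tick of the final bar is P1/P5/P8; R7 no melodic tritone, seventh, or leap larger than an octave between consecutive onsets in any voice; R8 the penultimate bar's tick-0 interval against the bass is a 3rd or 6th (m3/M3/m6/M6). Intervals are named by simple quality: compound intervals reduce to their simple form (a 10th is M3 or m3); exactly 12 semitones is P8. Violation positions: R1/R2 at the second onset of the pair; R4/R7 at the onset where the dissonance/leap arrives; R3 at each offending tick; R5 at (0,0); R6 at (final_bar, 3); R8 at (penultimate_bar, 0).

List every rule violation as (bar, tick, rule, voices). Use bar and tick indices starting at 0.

bar 0: v0=D3 v1=D4 downbeat P8
bar 1: v0=F3 v1=A3 downbeat M3
bar 2: v0=G3 v1=B3 downbeat M3
bar 3: v0=F3 v1=A3 downbeat M3
bar 4: v0=D3 v1=B3 downbeat M6
bar 5: v0=E3 v1=B3 downbeat P5
bar 6: v0=C3 v1=G3 downbeat P5
bar 7: v0=E3 v1=E4 downbeat P8
bar 8: v0=E3 v1=C4 downbeat m6
bar 9: v0=D3 v1=D4 downbeat P8
  -> R7 @ bar 0 tick 3 v(1,): F3->B3 leap 6st
  -> R7 @ bar 4 tick 1 v(1,): B3->F3 leap 6st
  -> R2 @ bar 7 tick 0 v(0, 1): C3/A3 M6 -> E3/E4 P8 similar

(0, 3, R7, (1,))
(4, 1, R7, (1,))
(7, 0, R2, (0, 1))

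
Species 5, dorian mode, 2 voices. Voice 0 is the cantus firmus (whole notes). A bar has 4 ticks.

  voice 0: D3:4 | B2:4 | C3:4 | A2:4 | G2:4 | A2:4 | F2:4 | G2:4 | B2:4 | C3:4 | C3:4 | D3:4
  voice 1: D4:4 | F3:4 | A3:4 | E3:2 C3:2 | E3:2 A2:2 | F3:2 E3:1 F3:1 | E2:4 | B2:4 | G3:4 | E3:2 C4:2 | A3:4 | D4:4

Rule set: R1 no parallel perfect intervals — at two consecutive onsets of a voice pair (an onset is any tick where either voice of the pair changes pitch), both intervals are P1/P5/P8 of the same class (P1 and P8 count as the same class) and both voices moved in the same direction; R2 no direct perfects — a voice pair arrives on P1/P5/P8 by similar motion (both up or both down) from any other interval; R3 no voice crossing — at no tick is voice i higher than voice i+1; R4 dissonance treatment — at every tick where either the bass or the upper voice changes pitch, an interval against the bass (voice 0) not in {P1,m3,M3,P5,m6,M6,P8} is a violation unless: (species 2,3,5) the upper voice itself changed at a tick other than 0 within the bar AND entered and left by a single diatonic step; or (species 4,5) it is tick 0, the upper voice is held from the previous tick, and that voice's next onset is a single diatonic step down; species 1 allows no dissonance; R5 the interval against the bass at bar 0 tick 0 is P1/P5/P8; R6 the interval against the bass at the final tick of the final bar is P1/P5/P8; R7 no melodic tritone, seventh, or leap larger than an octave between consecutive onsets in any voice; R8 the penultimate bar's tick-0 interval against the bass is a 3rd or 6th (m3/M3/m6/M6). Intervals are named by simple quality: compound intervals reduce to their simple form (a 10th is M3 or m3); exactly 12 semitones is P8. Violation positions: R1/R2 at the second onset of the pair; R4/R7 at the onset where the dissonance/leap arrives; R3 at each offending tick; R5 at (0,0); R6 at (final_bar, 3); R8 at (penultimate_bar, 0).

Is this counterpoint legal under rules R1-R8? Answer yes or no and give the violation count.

bar 0: v0=D3 v1=D4 (P8)
bar 1: v0=B2 v1=F3 (TT)
bar 2: v0=C3 v1=A3 (M6)
bar 3: v0=A2 v1=E3 (P5)
bar 4: v0=G2 v1=E3 (M6)
bar 5: v0=A2 v1=F3 (m6)
bar 6: v0=F2 v1=E2 (m2)
bar 7: v0=G2 v1=B2 (M3)
bar 8: v0=B2 v1=G3 (m6)
bar 9: v0=C3 v1=E3 (M3)
bar 10: v0=C3 v1=A3 (M6)
bar 11: v0=D3 v1=D4 (P8)
  R4 @ bar1.0: B2/F3 TT untreated
  R2 @ bar3.0: C3/A3 M6 -> A2/E3 P5 similar
  R4 @ bar4.2: G2/A2 M2 untreated
  R3 @ bar6.0: F2 above E2
  R4 @ bar6.0: F2/E2 m2 untreated
  R7 @ bar6.0: F3->E2 leap 13st
  R3 @ bar6.1: F2 above E2
  R3 @ bar6.2: F2 above E2
  R3 @ bar6.3: F2 above E2
  R2 @ bar11.0: C3/A3 M6 -> D3/D4 P8 similar

No (10 violations)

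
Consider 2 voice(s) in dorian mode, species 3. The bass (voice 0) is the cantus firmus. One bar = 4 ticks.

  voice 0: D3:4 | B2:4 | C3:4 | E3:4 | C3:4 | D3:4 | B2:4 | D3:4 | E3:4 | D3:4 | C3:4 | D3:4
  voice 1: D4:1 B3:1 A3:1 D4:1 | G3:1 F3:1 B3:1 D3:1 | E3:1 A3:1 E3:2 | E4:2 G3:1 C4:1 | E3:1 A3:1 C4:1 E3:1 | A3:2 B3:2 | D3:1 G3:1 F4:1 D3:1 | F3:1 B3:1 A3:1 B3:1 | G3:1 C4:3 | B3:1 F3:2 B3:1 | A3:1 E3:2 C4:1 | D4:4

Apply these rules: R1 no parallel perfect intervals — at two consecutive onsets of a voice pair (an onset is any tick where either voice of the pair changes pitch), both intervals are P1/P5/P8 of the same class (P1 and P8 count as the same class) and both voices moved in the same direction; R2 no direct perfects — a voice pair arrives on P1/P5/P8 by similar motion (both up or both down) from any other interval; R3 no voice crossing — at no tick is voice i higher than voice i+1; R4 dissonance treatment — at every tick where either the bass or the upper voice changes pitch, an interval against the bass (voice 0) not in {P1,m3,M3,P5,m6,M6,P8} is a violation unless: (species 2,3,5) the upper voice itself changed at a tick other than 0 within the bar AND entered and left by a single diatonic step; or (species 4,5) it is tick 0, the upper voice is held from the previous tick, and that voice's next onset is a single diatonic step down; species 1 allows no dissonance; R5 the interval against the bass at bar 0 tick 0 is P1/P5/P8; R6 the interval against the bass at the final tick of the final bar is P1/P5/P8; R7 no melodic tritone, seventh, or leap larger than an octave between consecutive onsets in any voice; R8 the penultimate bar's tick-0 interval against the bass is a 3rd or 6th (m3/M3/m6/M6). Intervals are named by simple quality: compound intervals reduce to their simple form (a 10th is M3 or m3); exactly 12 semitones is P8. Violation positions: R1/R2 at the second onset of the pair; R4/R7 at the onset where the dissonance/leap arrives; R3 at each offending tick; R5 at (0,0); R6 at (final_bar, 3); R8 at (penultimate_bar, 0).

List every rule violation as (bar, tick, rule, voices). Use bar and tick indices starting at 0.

(1, 1, R4, (0, 1))
(1, 2, R7, (1,))
(3, 0, R2, (0, 1))
(5, 0, R2, (0, 1))
(6, 2, R4, (0, 1))
(6, 2, R7, (1,))
(6, 3, R7, (1,))
(7, 1, R7, (1,))
(9, 1, R7, (1,))
(9, 3, R7, (1,))
(11, 0, R1, (0, 1))

bar 0: v0=D3 v1=D4 downbeat P8
bar 1: v0=B2 v1=G3 downbeat m6
bar 2: v0=C3 v1=E3 downbeat M3
bar 3: v0=E3 v1=E4 downbeat P8
bar 4: v0=C3 v1=E3 downbeat M3
bar 5: v0=D3 v1=A3 downbeat P5
bar 6: v0=B2 v1=D3 downbeat m3
bar 7: v0=D3 v1=F3 downbeat m3
bar 8: v0=E3 v1=G3 downbeat m3
bar 9: v0=D3 v1=B3 downbeat M6
bar 10: v0=C3 v1=A3 downbeat M6
bar 11: v0=D3 v1=D4 downbeat P8
  -> R4 @ bar 1 tick 1 v(0, 1): B2/F3 TT untreated
  -> R7 @ bar 1 tick 2 v(1,): F3->B3 leap 6st
  -> R2 @ bar 3 tick 0 v(0, 1): C3/E3 M3 -> E3/E4 P8 similar
  -> R2 @ bar 5 tick 0 v(0, 1): C3/E3 M3 -> D3/A3 P5 similar
  -> R4 @ bar 6 tick 2 v(0, 1): B2/F4 TT untreated
  -> R7 @ bar 6 tick 2 v(1,): G3->F4 leap 10st
  -> R7 @ bar 6 tick 3 v(1,): F4->D3 leap 15st
  -> R7 @ bar 7 tick 1 v(1,): F3->B3 leap 6st
  -> R7 @ bar 9 tick 1 v(1,): B3->F3 leap 6st
  -> R7 @ bar 9 tick 3 v(1,): F3->B3 leap 6st
  -> R1 @ bar 11 tick 0 v(0, 1): C3/C4 P8 -> D3/D4 P8 similar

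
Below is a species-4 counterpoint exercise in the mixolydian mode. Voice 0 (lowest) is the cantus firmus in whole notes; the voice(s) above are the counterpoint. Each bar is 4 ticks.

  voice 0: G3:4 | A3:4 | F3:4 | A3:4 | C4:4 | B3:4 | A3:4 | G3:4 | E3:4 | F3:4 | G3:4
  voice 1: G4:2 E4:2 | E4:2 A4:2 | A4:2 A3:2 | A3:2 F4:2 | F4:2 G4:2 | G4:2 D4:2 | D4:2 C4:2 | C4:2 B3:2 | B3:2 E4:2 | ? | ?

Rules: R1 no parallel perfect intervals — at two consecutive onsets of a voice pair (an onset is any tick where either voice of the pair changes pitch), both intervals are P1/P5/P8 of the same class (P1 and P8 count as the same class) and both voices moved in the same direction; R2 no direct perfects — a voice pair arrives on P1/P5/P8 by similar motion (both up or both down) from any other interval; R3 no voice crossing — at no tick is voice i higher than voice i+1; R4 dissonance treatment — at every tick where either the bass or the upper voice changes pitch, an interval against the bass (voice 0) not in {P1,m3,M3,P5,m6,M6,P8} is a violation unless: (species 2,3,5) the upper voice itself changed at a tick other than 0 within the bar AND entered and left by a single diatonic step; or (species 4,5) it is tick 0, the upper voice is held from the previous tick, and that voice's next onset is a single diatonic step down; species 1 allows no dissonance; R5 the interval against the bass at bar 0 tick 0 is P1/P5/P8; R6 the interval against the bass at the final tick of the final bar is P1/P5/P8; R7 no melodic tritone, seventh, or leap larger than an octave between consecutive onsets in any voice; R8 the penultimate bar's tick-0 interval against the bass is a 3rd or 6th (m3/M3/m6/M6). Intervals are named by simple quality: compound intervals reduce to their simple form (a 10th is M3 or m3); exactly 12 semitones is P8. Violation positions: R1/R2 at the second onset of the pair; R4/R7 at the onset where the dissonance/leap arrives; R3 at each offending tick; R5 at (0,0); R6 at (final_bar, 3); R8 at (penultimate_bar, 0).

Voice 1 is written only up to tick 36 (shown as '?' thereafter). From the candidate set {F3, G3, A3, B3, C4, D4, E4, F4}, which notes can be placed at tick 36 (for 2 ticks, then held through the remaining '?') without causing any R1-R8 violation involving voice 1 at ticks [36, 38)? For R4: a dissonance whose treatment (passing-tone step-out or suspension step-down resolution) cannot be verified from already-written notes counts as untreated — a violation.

{A3, D4}

F3: violates R7,R8
G3: violates R4,R8
A3: legal
B3: violates R4,R8
C4: violates R8
D4: legal
E4: violates R4,R8
F4: violates R1,R8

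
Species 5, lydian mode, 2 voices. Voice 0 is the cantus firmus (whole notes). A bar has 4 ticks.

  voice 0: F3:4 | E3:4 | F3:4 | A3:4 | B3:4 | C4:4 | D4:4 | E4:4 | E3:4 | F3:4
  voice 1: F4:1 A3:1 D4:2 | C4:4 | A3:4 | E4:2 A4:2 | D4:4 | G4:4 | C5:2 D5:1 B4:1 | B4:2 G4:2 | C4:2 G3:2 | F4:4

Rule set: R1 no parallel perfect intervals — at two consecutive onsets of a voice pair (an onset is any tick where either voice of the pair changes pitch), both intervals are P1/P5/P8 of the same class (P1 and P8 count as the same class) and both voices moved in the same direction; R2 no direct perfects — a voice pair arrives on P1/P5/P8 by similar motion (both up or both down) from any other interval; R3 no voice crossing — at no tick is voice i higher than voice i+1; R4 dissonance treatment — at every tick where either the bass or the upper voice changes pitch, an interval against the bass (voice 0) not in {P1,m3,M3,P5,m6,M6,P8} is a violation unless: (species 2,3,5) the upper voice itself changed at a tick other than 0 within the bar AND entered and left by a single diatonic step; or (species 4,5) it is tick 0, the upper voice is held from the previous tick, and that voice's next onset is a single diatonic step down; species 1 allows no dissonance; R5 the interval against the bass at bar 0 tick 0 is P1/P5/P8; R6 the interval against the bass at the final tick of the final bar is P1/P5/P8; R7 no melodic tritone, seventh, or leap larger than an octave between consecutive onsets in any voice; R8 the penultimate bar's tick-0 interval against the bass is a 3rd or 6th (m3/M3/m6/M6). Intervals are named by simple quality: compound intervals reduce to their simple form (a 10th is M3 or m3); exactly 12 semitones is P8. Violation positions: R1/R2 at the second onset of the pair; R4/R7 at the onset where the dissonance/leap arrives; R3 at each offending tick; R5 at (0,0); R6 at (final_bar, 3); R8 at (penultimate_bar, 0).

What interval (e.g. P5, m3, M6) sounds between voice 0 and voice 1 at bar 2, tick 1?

M3

voice 0=F3 voice 1=A3 -> M3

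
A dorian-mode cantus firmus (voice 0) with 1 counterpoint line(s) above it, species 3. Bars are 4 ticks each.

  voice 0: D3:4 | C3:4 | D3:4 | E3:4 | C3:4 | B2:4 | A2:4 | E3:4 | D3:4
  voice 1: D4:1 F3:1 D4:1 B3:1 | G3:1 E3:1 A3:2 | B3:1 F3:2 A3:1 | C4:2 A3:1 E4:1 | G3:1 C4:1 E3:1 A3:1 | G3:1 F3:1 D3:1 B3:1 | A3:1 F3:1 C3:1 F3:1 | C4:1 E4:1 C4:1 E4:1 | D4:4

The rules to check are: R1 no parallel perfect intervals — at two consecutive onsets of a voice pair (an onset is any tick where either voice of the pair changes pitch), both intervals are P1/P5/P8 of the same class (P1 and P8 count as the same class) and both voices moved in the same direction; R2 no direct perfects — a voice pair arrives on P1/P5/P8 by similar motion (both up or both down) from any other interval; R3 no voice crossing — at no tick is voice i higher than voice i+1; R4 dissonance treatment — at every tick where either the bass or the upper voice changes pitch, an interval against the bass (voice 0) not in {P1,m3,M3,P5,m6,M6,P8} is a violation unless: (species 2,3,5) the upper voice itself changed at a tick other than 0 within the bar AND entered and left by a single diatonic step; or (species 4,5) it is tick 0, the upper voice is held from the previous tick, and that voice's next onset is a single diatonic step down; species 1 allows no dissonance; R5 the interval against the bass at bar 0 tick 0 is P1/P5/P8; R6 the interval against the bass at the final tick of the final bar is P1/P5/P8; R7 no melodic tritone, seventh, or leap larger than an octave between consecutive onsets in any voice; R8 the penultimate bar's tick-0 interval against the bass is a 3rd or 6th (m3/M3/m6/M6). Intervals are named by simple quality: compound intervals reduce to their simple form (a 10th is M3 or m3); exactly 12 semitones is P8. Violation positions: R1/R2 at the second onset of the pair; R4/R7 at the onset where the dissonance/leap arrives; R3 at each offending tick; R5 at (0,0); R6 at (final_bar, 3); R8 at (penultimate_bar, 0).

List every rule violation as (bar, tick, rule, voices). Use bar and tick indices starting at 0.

bar 0: v0=D3 v1=D4 downbeat P8
bar 1: v0=C3 v1=G3 downbeat P5
bar 2: v0=D3 v1=B3 downbeat M6
bar 3: v0=E3 v1=C4 downbeat m6
bar 4: v0=C3 v1=G3 downbeat P5
bar 5: v0=B2 v1=G3 downbeat m6
bar 6: v0=A2 v1=A3 downbeat P8
bar 7: v0=E3 v1=C4 downbeat m6
bar 8: v0=D3 v1=D4 downbeat P8
  -> R2 @ bar 1 tick 0 v(0, 1): D3/B3 M6 -> C3/G3 P5 similar
  -> R7 @ bar 2 tick 1 v(1,): B3->F3 leap 6st
  -> R4 @ bar 3 tick 2 v(0, 1): E3/A3 P4 untreated
  -> R2 @ bar 4 tick 0 v(0, 1): E3/E4 P8 -> C3/G3 P5 similar
  -> R4 @ bar 5 tick 1 v(0, 1): B2/F3 TT untreated
  -> R1 @ bar 6 tick 0 v(0, 1): B2/B3 P8 -> A2/A3 P8 similar
  -> R1 @ bar 8 tick 0 v(0, 1): E3/E4 P8 -> D3/D4 P8 similar

(1, 0, R2, (0, 1))
(2, 1, R7, (1,))
(3, 2, R4, (0, 1))
(4, 0, R2, (0, 1))
(5, 1, R4, (0, 1))
(6, 0, R1, (0, 1))
(8, 0, R1, (0, 1))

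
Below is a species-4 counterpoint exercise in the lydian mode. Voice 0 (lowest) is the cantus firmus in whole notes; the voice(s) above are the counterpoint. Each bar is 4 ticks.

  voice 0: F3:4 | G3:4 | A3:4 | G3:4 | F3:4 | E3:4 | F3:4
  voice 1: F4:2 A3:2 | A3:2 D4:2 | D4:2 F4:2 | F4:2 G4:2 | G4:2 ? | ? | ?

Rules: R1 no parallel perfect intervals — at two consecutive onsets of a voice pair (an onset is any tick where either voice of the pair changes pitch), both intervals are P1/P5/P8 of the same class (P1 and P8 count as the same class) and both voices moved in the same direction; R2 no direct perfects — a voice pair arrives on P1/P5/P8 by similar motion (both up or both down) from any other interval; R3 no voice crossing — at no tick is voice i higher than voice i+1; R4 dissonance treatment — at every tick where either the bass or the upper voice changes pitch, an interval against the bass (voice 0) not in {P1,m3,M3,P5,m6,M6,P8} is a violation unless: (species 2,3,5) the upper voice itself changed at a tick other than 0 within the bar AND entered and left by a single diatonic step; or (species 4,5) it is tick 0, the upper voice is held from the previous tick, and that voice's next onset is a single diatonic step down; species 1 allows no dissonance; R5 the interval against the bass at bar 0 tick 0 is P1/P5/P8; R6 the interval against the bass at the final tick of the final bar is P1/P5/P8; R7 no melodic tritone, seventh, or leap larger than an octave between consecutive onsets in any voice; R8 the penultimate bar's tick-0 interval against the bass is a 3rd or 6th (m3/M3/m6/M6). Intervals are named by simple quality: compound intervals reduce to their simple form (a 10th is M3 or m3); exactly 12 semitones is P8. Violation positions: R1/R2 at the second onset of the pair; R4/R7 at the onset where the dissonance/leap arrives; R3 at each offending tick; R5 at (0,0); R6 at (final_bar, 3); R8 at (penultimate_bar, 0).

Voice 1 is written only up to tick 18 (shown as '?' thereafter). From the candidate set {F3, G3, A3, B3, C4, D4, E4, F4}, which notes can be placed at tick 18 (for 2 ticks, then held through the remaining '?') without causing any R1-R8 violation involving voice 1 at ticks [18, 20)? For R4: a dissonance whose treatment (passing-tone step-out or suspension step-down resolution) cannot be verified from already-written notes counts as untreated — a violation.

{C4, D4, F4}

F3: violates R7
G3: violates R4
A3: violates R7
B3: violates R4
C4: legal
D4: legal
E4: violates R4
F4: legal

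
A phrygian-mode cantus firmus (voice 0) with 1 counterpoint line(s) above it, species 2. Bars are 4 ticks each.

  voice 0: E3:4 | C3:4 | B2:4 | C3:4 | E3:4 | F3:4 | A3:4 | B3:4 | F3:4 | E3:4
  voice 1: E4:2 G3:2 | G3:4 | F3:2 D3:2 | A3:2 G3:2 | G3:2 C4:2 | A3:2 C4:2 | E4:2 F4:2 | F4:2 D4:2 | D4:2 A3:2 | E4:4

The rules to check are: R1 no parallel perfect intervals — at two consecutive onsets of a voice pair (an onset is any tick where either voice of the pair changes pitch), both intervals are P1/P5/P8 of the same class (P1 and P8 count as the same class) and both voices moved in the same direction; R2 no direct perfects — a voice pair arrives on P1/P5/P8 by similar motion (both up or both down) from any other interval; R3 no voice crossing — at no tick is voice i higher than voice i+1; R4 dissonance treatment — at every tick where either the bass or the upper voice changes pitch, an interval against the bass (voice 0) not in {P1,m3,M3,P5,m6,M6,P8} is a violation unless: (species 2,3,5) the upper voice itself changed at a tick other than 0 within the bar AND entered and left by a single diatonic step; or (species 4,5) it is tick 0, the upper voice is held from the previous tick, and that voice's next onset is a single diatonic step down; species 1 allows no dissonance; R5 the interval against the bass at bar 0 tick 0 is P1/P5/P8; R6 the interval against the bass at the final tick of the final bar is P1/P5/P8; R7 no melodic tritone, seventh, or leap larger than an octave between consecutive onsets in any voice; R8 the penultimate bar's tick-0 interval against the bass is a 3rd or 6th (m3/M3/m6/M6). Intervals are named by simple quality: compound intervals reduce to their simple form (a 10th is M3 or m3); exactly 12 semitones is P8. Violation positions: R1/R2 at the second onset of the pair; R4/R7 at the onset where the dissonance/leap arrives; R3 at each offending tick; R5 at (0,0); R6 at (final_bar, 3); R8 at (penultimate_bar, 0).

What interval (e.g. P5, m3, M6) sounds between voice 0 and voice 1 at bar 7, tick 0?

TT

voice 0=B3 voice 1=F4 -> TT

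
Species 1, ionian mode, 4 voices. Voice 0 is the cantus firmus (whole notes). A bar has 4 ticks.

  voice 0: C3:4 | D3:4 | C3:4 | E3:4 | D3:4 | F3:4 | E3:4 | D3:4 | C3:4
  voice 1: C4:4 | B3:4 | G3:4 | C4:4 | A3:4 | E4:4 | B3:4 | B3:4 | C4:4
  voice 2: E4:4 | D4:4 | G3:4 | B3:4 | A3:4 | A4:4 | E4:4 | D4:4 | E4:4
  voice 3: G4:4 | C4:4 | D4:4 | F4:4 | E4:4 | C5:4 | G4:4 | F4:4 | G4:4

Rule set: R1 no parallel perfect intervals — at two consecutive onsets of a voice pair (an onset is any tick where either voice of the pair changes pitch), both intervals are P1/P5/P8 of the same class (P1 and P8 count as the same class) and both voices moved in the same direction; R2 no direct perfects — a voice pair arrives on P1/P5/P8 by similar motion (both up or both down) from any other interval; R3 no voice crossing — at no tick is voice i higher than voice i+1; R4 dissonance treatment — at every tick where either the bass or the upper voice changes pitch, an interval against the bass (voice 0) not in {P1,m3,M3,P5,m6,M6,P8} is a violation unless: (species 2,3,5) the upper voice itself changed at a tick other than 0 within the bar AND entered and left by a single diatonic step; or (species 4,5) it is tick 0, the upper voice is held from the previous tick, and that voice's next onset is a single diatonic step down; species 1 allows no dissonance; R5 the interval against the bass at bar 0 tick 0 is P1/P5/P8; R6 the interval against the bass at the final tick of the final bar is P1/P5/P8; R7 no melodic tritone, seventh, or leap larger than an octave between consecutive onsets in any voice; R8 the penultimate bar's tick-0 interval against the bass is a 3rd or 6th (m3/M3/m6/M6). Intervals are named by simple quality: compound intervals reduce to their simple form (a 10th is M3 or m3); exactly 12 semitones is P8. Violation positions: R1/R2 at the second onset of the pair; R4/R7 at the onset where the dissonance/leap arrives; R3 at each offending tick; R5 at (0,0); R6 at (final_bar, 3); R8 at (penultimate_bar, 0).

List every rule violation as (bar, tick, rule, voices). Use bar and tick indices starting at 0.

(0, 0, R5, (0, 2))
(1, 0, R3, (2, 3))
(1, 0, R4, (0, 3))
(1, 1, R3, (2, 3))
(1, 2, R3, (2, 3))
(1, 3, R3, (2, 3))
(2, 0, R2, (0, 1))
(2, 0, R2, (0, 2))
(2, 0, R2, (1, 2))
(2, 0, R4, (0, 3))
(3, 0, R1, (0, 2))
(3, 0, R3, (1, 2))
(3, 0, R4, (0, 3))
(3, 1, R3, (1, 2))
(3, 2, R3, (1, 2))
(3, 3, R3, (1, 2))
(4, 0, R1, (0, 2))
(4, 0, R2, (0, 1))
(4, 0, R2, (1, 2))
(4, 0, R2, (1, 3))
(4, 0, R2, (2, 3))
(4, 0, R4, (0, 3))
(5, 0, R2, (0, 3))
(5, 0, R4, (0, 1))
(6, 0, R2, (0, 1))
(6, 0, R2, (0, 2))
(7, 0, R1, (0, 2))
(7, 0, R8, (0, 2))
(8, 0, R2, (1, 3))
(8, 3, R6, (0, 2))

bar 0: v0=C3 v1=C4 v2=E4 v3=G4 downbeat P5
bar 1: v0=D3 v1=B3 v2=D4 v3=C4 downbeat m7
bar 2: v0=C3 v1=G3 v2=G3 v3=D4 downbeat M2
bar 3: v0=E3 v1=C4 v2=B3 v3=F4 downbeat m2
bar 4: v0=D3 v1=A3 v2=A3 v3=E4 downbeat M2
bar 5: v0=F3 v1=E4 v2=A4 v3=C5 downbeat P5
bar 6: v0=E3 v1=B3 v2=E4 v3=G4 downbeat m3
bar 7: v0=D3 v1=B3 v2=D4 v3=F4 downbeat m3
bar 8: v0=C3 v1=C4 v2=E4 v3=G4 downbeat P5
  -> R5 @ bar 0 tick 0 v(0, 2): opens on M3
  -> R3 @ bar 1 tick 0 v(2, 3): D4 above C4
  -> R4 @ bar 1 tick 0 v(0, 3): D3/C4 m7 untreated
  -> R3 @ bar 1 tick 1 v(2, 3): D4 above C4
  -> R3 @ bar 1 tick 2 v(2, 3): D4 above C4
  -> R3 @ bar 1 tick 3 v(2, 3): D4 above C4
  -> R2 @ bar 2 tick 0 v(0, 1): D3/B3 M6 -> C3/G3 P5 similar
  -> R2 @ bar 2 tick 0 v(0, 2): D3/D4 P8 -> C3/G3 P5 similar
  -> R2 @ bar 2 tick 0 v(1, 2): B3/D4 m3 -> G3/G3 P1 similar
  -> R4 @ bar 2 tick 0 v(0, 3): C3/D4 M2 untreated
  -> R1 @ bar 3 tick 0 v(0, 2): C3/G3 P5 -> E3/B3 P5 similar
  -> R3 @ bar 3 tick 0 v(1, 2): C4 above B3
  -> R4 @ bar 3 tick 0 v(0, 3): E3/F4 m2 untreated
  -> R3 @ bar 3 tick 1 v(1, 2): C4 above B3
  -> R3 @ bar 3 tick 2 v(1, 2): C4 above B3
  -> R3 @ bar 3 tick 3 v(1, 2): C4 above B3
  -> R1 @ bar 4 tick 0 v(0, 2): E3/B3 P5 -> D3/A3 P5 similar
  -> R2 @ bar 4 tick 0 v(0, 1): E3/C4 m6 -> D3/A3 P5 similar
  -> R2 @ bar 4 tick 0 v(1, 2): C4/B3 m2 -> A3/A3 P1 similar
  -> R2 @ bar 4 tick 0 v(1, 3): C4/F4 P4 -> A3/E4 P5 similar
  -> R2 @ bar 4 tick 0 v(2, 3): B3/F4 TT -> A3/E4 P5 similar
  -> R4 @ bar 4 tick 0 v(0, 3): D3/E4 M2 untreated
  -> R2 @ bar 5 tick 0 v(0, 3): D3/E4 M2 -> F3/C5 P5 similar
  -> R4 @ bar 5 tick 0 v(0, 1): F3/E4 M7 untreated
  -> R2 @ bar 6 tick 0 v(0, 1): F3/E4 M7 -> E3/B3 P5 similar
  -> R2 @ bar 6 tick 0 v(0, 2): F3/A4 M3 -> E3/E4 P8 similar
  -> R1 @ bar 7 tick 0 v(0, 2): E3/E4 P8 -> D3/D4 P8 similar
  -> R8 @ bar 7 tick 0 v(0, 2): penult P8 not 3rd/6th
  -> R2 @ bar 8 tick 0 v(1, 3): B3/F4 TT -> C4/G4 P5 similar
  -> R6 @ bar 8 tick 3 v(0, 2): closes on M3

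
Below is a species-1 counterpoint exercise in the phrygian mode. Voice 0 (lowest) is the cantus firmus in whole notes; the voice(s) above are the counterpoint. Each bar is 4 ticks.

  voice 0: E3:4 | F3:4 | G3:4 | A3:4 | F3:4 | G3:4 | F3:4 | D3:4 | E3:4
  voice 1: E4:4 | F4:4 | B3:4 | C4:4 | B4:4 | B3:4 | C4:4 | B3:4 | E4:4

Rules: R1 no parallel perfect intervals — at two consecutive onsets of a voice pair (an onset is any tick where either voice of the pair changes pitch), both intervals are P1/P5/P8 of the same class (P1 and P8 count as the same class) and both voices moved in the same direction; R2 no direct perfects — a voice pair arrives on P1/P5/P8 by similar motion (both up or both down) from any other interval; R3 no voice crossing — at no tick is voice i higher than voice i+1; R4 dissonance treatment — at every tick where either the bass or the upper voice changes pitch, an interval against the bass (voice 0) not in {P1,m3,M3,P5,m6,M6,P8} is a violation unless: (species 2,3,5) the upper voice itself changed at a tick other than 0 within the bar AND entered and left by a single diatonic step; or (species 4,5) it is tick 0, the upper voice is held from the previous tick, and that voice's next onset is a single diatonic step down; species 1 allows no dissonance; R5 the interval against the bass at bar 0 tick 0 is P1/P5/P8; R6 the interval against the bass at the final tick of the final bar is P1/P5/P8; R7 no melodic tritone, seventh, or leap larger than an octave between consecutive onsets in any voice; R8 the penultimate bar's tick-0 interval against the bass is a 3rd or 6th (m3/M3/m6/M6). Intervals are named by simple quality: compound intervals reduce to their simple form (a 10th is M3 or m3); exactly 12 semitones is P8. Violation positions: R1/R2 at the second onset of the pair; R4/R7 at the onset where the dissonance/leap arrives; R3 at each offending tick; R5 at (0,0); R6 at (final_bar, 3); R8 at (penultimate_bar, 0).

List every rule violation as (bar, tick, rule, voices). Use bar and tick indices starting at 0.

bar 0: v0=E3 v1=E4 downbeat P8
bar 1: v0=F3 v1=F4 downbeat P8
bar 2: v0=G3 v1=B3 downbeat M3
bar 3: v0=A3 v1=C4 downbeat m3
bar 4: v0=F3 v1=B4 downbeat TT
bar 5: v0=G3 v1=B3 downbeat M3
bar 6: v0=F3 v1=C4 downbeat P5
bar 7: v0=D3 v1=B3 downbeat M6
bar 8: v0=E3 v1=E4 downbeat P8
  -> R1 @ bar 1 tick 0 v(0, 1): E3/E4 P8 -> F3/F4 P8 similar
  -> R7 @ bar 2 tick 0 v(1,): F4->B3 leap 6st
  -> R4 @ bar 4 tick 0 v(0, 1): F3/B4 TT untreated
  -> R7 @ bar 4 tick 0 v(1,): C4->B4 leap 11st
  -> R2 @ bar 8 tick 0 v(0, 1): D3/B3 M6 -> E3/E4 P8 similar

(1, 0, R1, (0, 1))
(2, 0, R7, (1,))
(4, 0, R4, (0, 1))
(4, 0, R7, (1,))
(8, 0, R2, (0, 1))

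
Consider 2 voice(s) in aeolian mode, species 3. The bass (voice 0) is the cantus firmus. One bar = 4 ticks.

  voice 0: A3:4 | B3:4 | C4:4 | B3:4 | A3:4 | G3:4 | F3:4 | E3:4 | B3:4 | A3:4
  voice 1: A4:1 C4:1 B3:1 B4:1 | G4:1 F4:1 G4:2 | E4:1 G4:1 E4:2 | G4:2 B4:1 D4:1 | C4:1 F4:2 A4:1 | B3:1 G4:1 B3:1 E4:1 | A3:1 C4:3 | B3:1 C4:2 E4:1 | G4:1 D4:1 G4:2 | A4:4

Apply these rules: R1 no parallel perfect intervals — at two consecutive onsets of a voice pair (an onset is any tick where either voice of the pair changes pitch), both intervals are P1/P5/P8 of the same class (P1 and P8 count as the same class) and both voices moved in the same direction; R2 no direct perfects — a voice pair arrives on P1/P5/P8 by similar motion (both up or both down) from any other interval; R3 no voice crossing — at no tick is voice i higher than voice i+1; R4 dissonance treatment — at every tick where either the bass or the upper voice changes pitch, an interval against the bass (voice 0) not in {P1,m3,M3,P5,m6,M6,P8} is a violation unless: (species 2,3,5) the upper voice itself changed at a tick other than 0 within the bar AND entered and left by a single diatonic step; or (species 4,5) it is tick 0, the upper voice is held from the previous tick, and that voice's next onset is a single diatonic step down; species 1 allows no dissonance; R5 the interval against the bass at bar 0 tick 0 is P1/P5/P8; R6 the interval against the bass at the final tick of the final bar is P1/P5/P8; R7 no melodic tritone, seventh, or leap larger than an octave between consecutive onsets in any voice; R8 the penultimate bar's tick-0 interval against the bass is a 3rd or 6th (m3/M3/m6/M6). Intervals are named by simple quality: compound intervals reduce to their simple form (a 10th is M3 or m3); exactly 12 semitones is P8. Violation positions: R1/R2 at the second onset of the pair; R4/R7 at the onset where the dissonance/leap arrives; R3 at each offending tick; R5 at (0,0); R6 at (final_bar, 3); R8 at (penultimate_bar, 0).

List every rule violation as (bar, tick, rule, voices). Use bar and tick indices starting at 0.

bar 0: v0=A3 v1=A4 downbeat P8
bar 1: v0=B3 v1=G4 downbeat m6
bar 2: v0=C4 v1=E4 downbeat M3
bar 3: v0=B3 v1=G4 downbeat m6
bar 4: v0=A3 v1=C4 downbeat m3
bar 5: v0=G3 v1=B3 downbeat M3
bar 6: v0=F3 v1=A3 downbeat M3
bar 7: v0=E3 v1=B3 downbeat P5
bar 8: v0=B3 v1=G4 downbeat m6
bar 9: v0=A3 v1=A4 downbeat P8
  -> R4 @ bar 0 tick 2 v(0, 1): A3/B3 M2 untreated
  -> R4 @ bar 0 tick 3 v(0, 1): A3/B4 M2 untreated
  -> R7 @ bar 5 tick 0 v(1,): A4->B3 leap 10st
  -> R1 @ bar 7 tick 0 v(0, 1): F3/C4 P5 -> E3/B3 P5 similar

(0, 2, R4, (0, 1))
(0, 3, R4, (0, 1))
(5, 0, R7, (1,))
(7, 0, R1, (0, 1))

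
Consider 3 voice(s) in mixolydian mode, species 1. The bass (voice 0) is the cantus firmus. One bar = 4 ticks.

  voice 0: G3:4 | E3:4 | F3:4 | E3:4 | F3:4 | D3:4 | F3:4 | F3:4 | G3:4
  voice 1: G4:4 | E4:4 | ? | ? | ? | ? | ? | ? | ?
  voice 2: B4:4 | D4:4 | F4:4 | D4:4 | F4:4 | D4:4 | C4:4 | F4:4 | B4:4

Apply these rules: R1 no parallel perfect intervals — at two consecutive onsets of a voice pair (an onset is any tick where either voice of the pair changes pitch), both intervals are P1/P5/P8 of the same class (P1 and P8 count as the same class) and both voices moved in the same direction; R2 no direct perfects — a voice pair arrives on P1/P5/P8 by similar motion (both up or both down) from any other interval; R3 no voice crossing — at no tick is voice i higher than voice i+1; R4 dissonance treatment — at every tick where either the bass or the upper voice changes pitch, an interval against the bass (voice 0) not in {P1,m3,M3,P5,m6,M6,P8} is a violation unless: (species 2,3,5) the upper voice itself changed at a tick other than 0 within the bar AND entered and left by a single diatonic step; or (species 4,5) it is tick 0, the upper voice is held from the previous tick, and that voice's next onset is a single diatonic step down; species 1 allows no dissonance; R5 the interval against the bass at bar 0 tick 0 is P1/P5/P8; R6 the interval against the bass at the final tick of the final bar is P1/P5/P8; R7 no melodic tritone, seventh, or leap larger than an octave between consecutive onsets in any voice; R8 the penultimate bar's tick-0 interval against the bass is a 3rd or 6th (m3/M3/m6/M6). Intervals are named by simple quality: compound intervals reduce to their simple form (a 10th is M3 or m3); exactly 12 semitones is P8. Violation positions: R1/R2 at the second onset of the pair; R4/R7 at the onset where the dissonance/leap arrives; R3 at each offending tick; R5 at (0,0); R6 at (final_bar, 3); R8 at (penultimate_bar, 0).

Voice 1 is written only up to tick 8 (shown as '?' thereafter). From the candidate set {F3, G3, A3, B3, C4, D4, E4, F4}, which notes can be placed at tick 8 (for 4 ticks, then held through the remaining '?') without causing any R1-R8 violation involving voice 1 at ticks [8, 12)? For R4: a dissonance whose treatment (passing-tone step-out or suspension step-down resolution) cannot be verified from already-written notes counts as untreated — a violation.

F3: violates R7
G3: violates R4
A3: legal
B3: violates R4
C4: legal
D4: legal
E4: violates R4
F4: violates R1,R2

{A3, C4, D4}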